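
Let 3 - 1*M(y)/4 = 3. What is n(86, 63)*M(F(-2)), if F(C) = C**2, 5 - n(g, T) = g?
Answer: 0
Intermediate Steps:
n(g, T) = 5 - g
M(y) = 0 (M(y) = 12 - 4*3 = 12 - 12 = 0)
n(86, 63)*M(F(-2)) = (5 - 1*86)*0 = (5 - 86)*0 = -81*0 = 0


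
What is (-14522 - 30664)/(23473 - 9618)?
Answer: -2658/815 ≈ -3.2613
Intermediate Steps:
(-14522 - 30664)/(23473 - 9618) = -45186/13855 = -45186*1/13855 = -2658/815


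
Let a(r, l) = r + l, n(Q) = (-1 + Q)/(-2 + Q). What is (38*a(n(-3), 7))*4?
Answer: 5928/5 ≈ 1185.6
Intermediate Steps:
n(Q) = (-1 + Q)/(-2 + Q)
a(r, l) = l + r
(38*a(n(-3), 7))*4 = (38*(7 + (-1 - 3)/(-2 - 3)))*4 = (38*(7 - 4/(-5)))*4 = (38*(7 - 1/5*(-4)))*4 = (38*(7 + 4/5))*4 = (38*(39/5))*4 = (1482/5)*4 = 5928/5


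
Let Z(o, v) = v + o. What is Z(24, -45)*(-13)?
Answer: 273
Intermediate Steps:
Z(o, v) = o + v
Z(24, -45)*(-13) = (24 - 45)*(-13) = -21*(-13) = 273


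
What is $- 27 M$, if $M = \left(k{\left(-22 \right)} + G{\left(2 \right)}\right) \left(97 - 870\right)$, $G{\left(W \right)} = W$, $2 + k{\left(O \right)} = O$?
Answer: $-459162$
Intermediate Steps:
$k{\left(O \right)} = -2 + O$
$M = 17006$ ($M = \left(\left(-2 - 22\right) + 2\right) \left(97 - 870\right) = \left(-24 + 2\right) \left(-773\right) = \left(-22\right) \left(-773\right) = 17006$)
$- 27 M = \left(-27\right) 17006 = -459162$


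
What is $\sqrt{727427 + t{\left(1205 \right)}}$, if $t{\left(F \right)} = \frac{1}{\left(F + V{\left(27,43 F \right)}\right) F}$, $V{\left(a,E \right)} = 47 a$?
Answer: $\frac{\sqrt{6464916220534201470}}{2981170} \approx 852.89$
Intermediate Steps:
$t{\left(F \right)} = \frac{1}{F \left(1269 + F\right)}$ ($t{\left(F \right)} = \frac{1}{\left(F + 47 \cdot 27\right) F} = \frac{1}{\left(F + 1269\right) F} = \frac{1}{\left(1269 + F\right) F} = \frac{1}{F \left(1269 + F\right)}$)
$\sqrt{727427 + t{\left(1205 \right)}} = \sqrt{727427 + \frac{1}{1205 \left(1269 + 1205\right)}} = \sqrt{727427 + \frac{1}{1205 \cdot 2474}} = \sqrt{727427 + \frac{1}{1205} \cdot \frac{1}{2474}} = \sqrt{727427 + \frac{1}{2981170}} = \sqrt{\frac{2168583549591}{2981170}} = \frac{\sqrt{6464916220534201470}}{2981170}$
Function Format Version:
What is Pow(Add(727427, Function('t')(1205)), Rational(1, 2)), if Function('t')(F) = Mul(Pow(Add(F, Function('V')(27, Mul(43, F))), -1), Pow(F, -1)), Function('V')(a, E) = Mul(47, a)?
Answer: Mul(Rational(1, 2981170), Pow(6464916220534201470, Rational(1, 2))) ≈ 852.89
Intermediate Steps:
Function('t')(F) = Mul(Pow(F, -1), Pow(Add(1269, F), -1)) (Function('t')(F) = Mul(Pow(Add(F, Mul(47, 27)), -1), Pow(F, -1)) = Mul(Pow(Add(F, 1269), -1), Pow(F, -1)) = Mul(Pow(Add(1269, F), -1), Pow(F, -1)) = Mul(Pow(F, -1), Pow(Add(1269, F), -1)))
Pow(Add(727427, Function('t')(1205)), Rational(1, 2)) = Pow(Add(727427, Mul(Pow(1205, -1), Pow(Add(1269, 1205), -1))), Rational(1, 2)) = Pow(Add(727427, Mul(Rational(1, 1205), Pow(2474, -1))), Rational(1, 2)) = Pow(Add(727427, Mul(Rational(1, 1205), Rational(1, 2474))), Rational(1, 2)) = Pow(Add(727427, Rational(1, 2981170)), Rational(1, 2)) = Pow(Rational(2168583549591, 2981170), Rational(1, 2)) = Mul(Rational(1, 2981170), Pow(6464916220534201470, Rational(1, 2)))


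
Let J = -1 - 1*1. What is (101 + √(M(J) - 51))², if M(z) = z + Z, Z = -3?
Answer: 10145 + 404*I*√14 ≈ 10145.0 + 1511.6*I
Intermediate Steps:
J = -2 (J = -1 - 1 = -2)
M(z) = -3 + z (M(z) = z - 3 = -3 + z)
(101 + √(M(J) - 51))² = (101 + √((-3 - 2) - 51))² = (101 + √(-5 - 51))² = (101 + √(-56))² = (101 + 2*I*√14)²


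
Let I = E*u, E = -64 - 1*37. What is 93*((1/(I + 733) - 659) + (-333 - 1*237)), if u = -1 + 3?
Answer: -20230538/177 ≈ -1.1430e+5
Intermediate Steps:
u = 2
E = -101 (E = -64 - 37 = -101)
I = -202 (I = -101*2 = -202)
93*((1/(I + 733) - 659) + (-333 - 1*237)) = 93*((1/(-202 + 733) - 659) + (-333 - 1*237)) = 93*((1/531 - 659) + (-333 - 237)) = 93*((1/531 - 659) - 570) = 93*(-349928/531 - 570) = 93*(-652598/531) = -20230538/177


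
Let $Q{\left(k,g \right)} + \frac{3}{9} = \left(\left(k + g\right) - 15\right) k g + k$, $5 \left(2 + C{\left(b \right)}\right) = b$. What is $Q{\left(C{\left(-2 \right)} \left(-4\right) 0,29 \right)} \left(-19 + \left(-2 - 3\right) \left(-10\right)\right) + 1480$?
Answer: $\frac{4409}{3} \approx 1469.7$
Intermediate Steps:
$C{\left(b \right)} = -2 + \frac{b}{5}$
$Q{\left(k,g \right)} = - \frac{1}{3} + k + g k \left(-15 + g + k\right)$ ($Q{\left(k,g \right)} = - \frac{1}{3} + \left(\left(\left(k + g\right) - 15\right) k g + k\right) = - \frac{1}{3} + \left(\left(\left(g + k\right) - 15\right) k g + k\right) = - \frac{1}{3} + \left(\left(-15 + g + k\right) k g + k\right) = - \frac{1}{3} + \left(k \left(-15 + g + k\right) g + k\right) = - \frac{1}{3} + \left(g k \left(-15 + g + k\right) + k\right) = - \frac{1}{3} + \left(k + g k \left(-15 + g + k\right)\right) = - \frac{1}{3} + k + g k \left(-15 + g + k\right)$)
$Q{\left(C{\left(-2 \right)} \left(-4\right) 0,29 \right)} \left(-19 + \left(-2 - 3\right) \left(-10\right)\right) + 1480 = \left(- \frac{1}{3} + \left(-2 + \frac{1}{5} \left(-2\right)\right) \left(-4\right) 0 + 29 \left(\left(-2 + \frac{1}{5} \left(-2\right)\right) \left(-4\right) 0\right)^{2} + \left(-2 + \frac{1}{5} \left(-2\right)\right) \left(-4\right) 0 \cdot 29^{2} - 435 \left(-2 + \frac{1}{5} \left(-2\right)\right) \left(-4\right) 0\right) \left(-19 + \left(-2 - 3\right) \left(-10\right)\right) + 1480 = \left(- \frac{1}{3} + \left(-2 - \frac{2}{5}\right) \left(-4\right) 0 + 29 \left(\left(-2 - \frac{2}{5}\right) \left(-4\right) 0\right)^{2} + \left(-2 - \frac{2}{5}\right) \left(-4\right) 0 \cdot 841 - 435 \left(-2 - \frac{2}{5}\right) \left(-4\right) 0\right) \left(-19 + \left(-2 - 3\right) \left(-10\right)\right) + 1480 = \left(- \frac{1}{3} + \left(- \frac{12}{5}\right) \left(-4\right) 0 + 29 \left(\left(- \frac{12}{5}\right) \left(-4\right) 0\right)^{2} + \left(- \frac{12}{5}\right) \left(-4\right) 0 \cdot 841 - 435 \left(- \frac{12}{5}\right) \left(-4\right) 0\right) \left(-19 - -50\right) + 1480 = \left(- \frac{1}{3} + \frac{48}{5} \cdot 0 + 29 \left(\frac{48}{5} \cdot 0\right)^{2} + \frac{48}{5} \cdot 0 \cdot 841 - 435 \cdot \frac{48}{5} \cdot 0\right) \left(-19 + 50\right) + 1480 = \left(- \frac{1}{3} + 0 + 29 \cdot 0^{2} + 0 \cdot 841 - 435 \cdot 0\right) 31 + 1480 = \left(- \frac{1}{3} + 0 + 29 \cdot 0 + 0 + 0\right) 31 + 1480 = \left(- \frac{1}{3} + 0 + 0 + 0 + 0\right) 31 + 1480 = \left(- \frac{1}{3}\right) 31 + 1480 = - \frac{31}{3} + 1480 = \frac{4409}{3}$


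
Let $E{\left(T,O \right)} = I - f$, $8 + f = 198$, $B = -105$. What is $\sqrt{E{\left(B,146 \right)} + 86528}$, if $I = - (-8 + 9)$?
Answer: $3 \sqrt{9593} \approx 293.83$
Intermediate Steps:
$f = 190$ ($f = -8 + 198 = 190$)
$I = -1$ ($I = \left(-1\right) 1 = -1$)
$E{\left(T,O \right)} = -191$ ($E{\left(T,O \right)} = -1 - 190 = -191$)
$\sqrt{E{\left(B,146 \right)} + 86528} = \sqrt{-191 + 86528} = \sqrt{86337} = 3 \sqrt{9593}$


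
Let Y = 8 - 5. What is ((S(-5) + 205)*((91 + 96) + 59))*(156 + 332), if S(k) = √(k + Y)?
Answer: 24609840 + 120048*I*√2 ≈ 2.461e+7 + 1.6977e+5*I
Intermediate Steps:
Y = 3
S(k) = √(3 + k) (S(k) = √(k + 3) = √(3 + k))
((S(-5) + 205)*((91 + 96) + 59))*(156 + 332) = ((√(3 - 5) + 205)*((91 + 96) + 59))*(156 + 332) = ((√(-2) + 205)*(187 + 59))*488 = ((I*√2 + 205)*246)*488 = ((205 + I*√2)*246)*488 = (50430 + 246*I*√2)*488 = 24609840 + 120048*I*√2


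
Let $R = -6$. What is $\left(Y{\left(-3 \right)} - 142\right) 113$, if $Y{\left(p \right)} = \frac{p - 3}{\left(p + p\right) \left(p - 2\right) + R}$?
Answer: $- \frac{64297}{4} \approx -16074.0$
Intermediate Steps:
$Y{\left(p \right)} = \frac{-3 + p}{-6 + 2 p \left(-2 + p\right)}$ ($Y{\left(p \right)} = \frac{p - 3}{\left(p + p\right) \left(p - 2\right) - 6} = \frac{-3 + p}{2 p \left(-2 + p\right) - 6} = \frac{-3 + p}{-6 + 2 p \left(-2 + p\right)}$)
$\left(Y{\left(-3 \right)} - 142\right) 113 = \left(\frac{1}{2 \left(1 - 3\right)} - 142\right) 113 = \left(\frac{1}{2 \left(-2\right)} - 142\right) 113 = \left(\frac{1}{2} \left(- \frac{1}{2}\right) - 142\right) 113 = \left(- \frac{1}{4} - 142\right) 113 = \left(- \frac{569}{4}\right) 113 = - \frac{64297}{4}$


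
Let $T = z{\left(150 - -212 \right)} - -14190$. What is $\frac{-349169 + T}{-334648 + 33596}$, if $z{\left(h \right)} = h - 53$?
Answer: $\frac{167335}{150526} \approx 1.1117$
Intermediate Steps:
$z{\left(h \right)} = -53 + h$
$T = 14499$ ($T = \left(-53 + \left(150 - -212\right)\right) - -14190 = \left(-53 + \left(150 + 212\right)\right) + 14190 = \left(-53 + 362\right) + 14190 = 309 + 14190 = 14499$)
$\frac{-349169 + T}{-334648 + 33596} = \frac{-349169 + 14499}{-334648 + 33596} = - \frac{334670}{-301052} = \left(-334670\right) \left(- \frac{1}{301052}\right) = \frac{167335}{150526}$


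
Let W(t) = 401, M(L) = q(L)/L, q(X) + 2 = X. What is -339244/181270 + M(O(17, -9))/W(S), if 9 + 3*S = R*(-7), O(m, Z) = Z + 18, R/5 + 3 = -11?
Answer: -611531353/327101715 ≈ -1.8695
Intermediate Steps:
R = -70 (R = -15 + 5*(-11) = -15 - 55 = -70)
q(X) = -2 + X
O(m, Z) = 18 + Z
S = 481/3 (S = -3 + (-70*(-7))/3 = -3 + (⅓)*490 = -3 + 490/3 = 481/3 ≈ 160.33)
M(L) = (-2 + L)/L
-339244/181270 + M(O(17, -9))/W(S) = -339244/181270 + ((-2 + (18 - 9))/(18 - 9))/401 = -339244*1/181270 + ((-2 + 9)/9)*(1/401) = -169622/90635 + ((⅑)*7)*(1/401) = -169622/90635 + (7/9)*(1/401) = -169622/90635 + 7/3609 = -611531353/327101715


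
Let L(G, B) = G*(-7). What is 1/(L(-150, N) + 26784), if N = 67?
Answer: 1/27834 ≈ 3.5927e-5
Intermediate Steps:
L(G, B) = -7*G
1/(L(-150, N) + 26784) = 1/(-7*(-150) + 26784) = 1/(1050 + 26784) = 1/27834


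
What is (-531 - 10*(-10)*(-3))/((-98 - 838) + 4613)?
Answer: -831/3677 ≈ -0.22600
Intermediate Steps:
(-531 - 10*(-10)*(-3))/((-98 - 838) + 4613) = (-531 + 100*(-3))/(-936 + 4613) = (-531 - 300)/3677 = -831*1/3677 = -831/3677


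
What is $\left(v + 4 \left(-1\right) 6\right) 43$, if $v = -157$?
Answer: $-7783$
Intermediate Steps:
$\left(v + 4 \left(-1\right) 6\right) 43 = \left(-157 + 4 \left(-1\right) 6\right) 43 = \left(-157 - 24\right) 43 = \left(-181\right) 43 = -7783$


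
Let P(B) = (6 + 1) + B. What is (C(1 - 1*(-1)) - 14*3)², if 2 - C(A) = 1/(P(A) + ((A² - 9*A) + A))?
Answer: 14161/9 ≈ 1573.4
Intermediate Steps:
P(B) = 7 + B
C(A) = 2 - 1/(7 + A² - 7*A) (C(A) = 2 - 1/((7 + A) + ((A² - 9*A) + A)) = 2 - 1/((7 + A) + (A² - 8*A)) = 2 - 1/(7 + A² - 7*A))
(C(1 - 1*(-1)) - 14*3)² = ((13 - 14*(1 - 1*(-1)) + 2*(1 - 1*(-1))²)/(7 + (1 - 1*(-1))² - 7*(1 - 1*(-1))) - 14*3)² = ((13 - 14*(1 + 1) + 2*(1 + 1)²)/(7 + (1 + 1)² - 7*(1 + 1)) - 42)² = ((13 - 14*2 + 2*2²)/(7 + 2² - 7*2) - 42)² = ((13 - 28 + 2*4)/(7 + 4 - 14) - 42)² = ((13 - 28 + 8)/(-3) - 42)² = (-⅓*(-7) - 42)² = (7/3 - 42)² = (-119/3)² = 14161/9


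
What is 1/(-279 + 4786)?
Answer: 1/4507 ≈ 0.00022188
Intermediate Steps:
1/(-279 + 4786) = 1/4507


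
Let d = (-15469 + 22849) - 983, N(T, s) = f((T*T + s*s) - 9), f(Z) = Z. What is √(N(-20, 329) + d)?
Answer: 3*√12781 ≈ 339.16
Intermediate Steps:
N(T, s) = -9 + T² + s² (N(T, s) = (T*T + s*s) - 9 = (T² + s²) - 9 = -9 + T² + s²)
d = 6397 (d = 7380 - 983 = 6397)
√(N(-20, 329) + d) = √((-9 + (-20)² + 329²) + 6397) = √((-9 + 400 + 108241) + 6397) = √(108632 + 6397) = √115029 = 3*√12781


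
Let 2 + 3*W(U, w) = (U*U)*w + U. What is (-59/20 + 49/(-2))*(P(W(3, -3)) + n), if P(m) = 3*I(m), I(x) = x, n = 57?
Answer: -17019/20 ≈ -850.95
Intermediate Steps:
W(U, w) = -⅔ + U/3 + w*U²/3 (W(U, w) = -⅔ + ((U*U)*w + U)/3 = -⅔ + (U²*w + U)/3 = -⅔ + (w*U² + U)/3 = -⅔ + (U + w*U²)/3 = -⅔ + (U/3 + w*U²/3) = -⅔ + U/3 + w*U²/3)
P(m) = 3*m
(-59/20 + 49/(-2))*(P(W(3, -3)) + n) = (-59/20 + 49/(-2))*(3*(-⅔ + (⅓)*3 + (⅓)*(-3)*3²) + 57) = (-59*1/20 + 49*(-½))*(3*(-⅔ + 1 + (⅓)*(-3)*9) + 57) = (-59/20 - 49/2)*(3*(-⅔ + 1 - 9) + 57) = -549*(3*(-26/3) + 57)/20 = -549*(-26 + 57)/20 = -549/20*31 = -17019/20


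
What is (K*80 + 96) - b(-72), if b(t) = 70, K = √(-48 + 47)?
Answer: 26 + 80*I ≈ 26.0 + 80.0*I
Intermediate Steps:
K = I (K = √(-1) = I ≈ 1.0*I)
(K*80 + 96) - b(-72) = (I*80 + 96) - 1*70 = (80*I + 96) - 70 = (96 + 80*I) - 70 = 26 + 80*I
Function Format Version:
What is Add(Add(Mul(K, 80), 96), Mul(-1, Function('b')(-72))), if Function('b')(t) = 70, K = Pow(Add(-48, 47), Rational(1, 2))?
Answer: Add(26, Mul(80, I)) ≈ Add(26.000, Mul(80.000, I))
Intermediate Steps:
K = I (K = Pow(-1, Rational(1, 2)) = I ≈ Mul(1.0000, I))
Add(Add(Mul(K, 80), 96), Mul(-1, Function('b')(-72))) = Add(Add(Mul(I, 80), 96), Mul(-1, 70)) = Add(Add(Mul(80, I), 96), -70) = Add(Add(96, Mul(80, I)), -70) = Add(26, Mul(80, I))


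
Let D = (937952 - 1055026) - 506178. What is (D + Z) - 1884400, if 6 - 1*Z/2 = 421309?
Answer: -3350258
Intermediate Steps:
Z = -842606 (Z = 12 - 2*421309 = 12 - 842618 = -842606)
D = -623252 (D = -117074 - 506178 = -623252)
(D + Z) - 1884400 = (-623252 - 842606) - 1884400 = -1465858 - 1884400 = -3350258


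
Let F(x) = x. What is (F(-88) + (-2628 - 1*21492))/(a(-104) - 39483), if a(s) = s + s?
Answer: 24208/39691 ≈ 0.60991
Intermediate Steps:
a(s) = 2*s
(F(-88) + (-2628 - 1*21492))/(a(-104) - 39483) = (-88 + (-2628 - 1*21492))/(2*(-104) - 39483) = (-88 + (-2628 - 21492))/(-208 - 39483) = (-88 - 24120)/(-39691) = -24208*(-1/39691) = 24208/39691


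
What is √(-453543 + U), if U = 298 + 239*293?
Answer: I*√383218 ≈ 619.05*I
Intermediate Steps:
U = 70325 (U = 298 + 70027 = 70325)
√(-453543 + U) = √(-453543 + 70325) = √(-383218) = I*√383218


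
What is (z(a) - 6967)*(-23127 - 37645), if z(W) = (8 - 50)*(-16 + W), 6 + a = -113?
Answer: 78821284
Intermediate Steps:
a = -119 (a = -6 - 113 = -119)
z(W) = 672 - 42*W (z(W) = -42*(-16 + W) = 672 - 42*W)
(z(a) - 6967)*(-23127 - 37645) = ((672 - 42*(-119)) - 6967)*(-23127 - 37645) = ((672 + 4998) - 6967)*(-60772) = (5670 - 6967)*(-60772) = -1297*(-60772) = 78821284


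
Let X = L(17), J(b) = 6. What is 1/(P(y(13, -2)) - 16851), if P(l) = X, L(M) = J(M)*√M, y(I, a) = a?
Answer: -5617/94651863 - 2*√17/94651863 ≈ -5.9431e-5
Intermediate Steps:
L(M) = 6*√M
X = 6*√17 ≈ 24.739
P(l) = 6*√17
1/(P(y(13, -2)) - 16851) = 1/(6*√17 - 16851) = 1/(-16851 + 6*√17)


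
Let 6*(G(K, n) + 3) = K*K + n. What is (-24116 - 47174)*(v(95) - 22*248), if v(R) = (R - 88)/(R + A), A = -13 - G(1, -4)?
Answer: 66510860980/171 ≈ 3.8895e+8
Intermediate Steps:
G(K, n) = -3 + n/6 + K²/6 (G(K, n) = -3 + (K*K + n)/6 = -3 + (K² + n)/6 = -3 + (n + K²)/6 = -3 + (n/6 + K²/6) = -3 + n/6 + K²/6)
A = -19/2 (A = -13 - (-3 + (⅙)*(-4) + (⅙)*1²) = -13 - (-3 - ⅔ + (⅙)*1) = -13 - (-3 - ⅔ + ⅙) = -13 - 1*(-7/2) = -13 + 7/2 = -19/2 ≈ -9.5000)
v(R) = (-88 + R)/(-19/2 + R) (v(R) = (R - 88)/(R - 19/2) = (-88 + R)/(-19/2 + R))
(-24116 - 47174)*(v(95) - 22*248) = (-24116 - 47174)*(2*(-88 + 95)/(-19 + 2*95) - 22*248) = -71290*(2*7/(-19 + 190) - 5456) = -71290*(2*7/171 - 5456) = -71290*(2*(1/171)*7 - 5456) = -71290*(14/171 - 5456) = -71290*(-932962/171) = 66510860980/171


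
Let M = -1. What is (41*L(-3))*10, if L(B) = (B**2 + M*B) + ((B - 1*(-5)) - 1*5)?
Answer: 3690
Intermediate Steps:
L(B) = B**2 (L(B) = (B**2 - B) + ((B - 1*(-5)) - 1*5) = (B**2 - B) + ((B + 5) - 5) = (B**2 - B) + ((5 + B) - 5) = (B**2 - B) + B = B**2)
(41*L(-3))*10 = (41*(-3)**2)*10 = (41*9)*10 = 369*10 = 3690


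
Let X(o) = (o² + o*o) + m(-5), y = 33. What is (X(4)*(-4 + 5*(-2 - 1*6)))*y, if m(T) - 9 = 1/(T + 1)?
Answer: -59169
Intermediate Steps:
m(T) = 9 + 1/(1 + T) (m(T) = 9 + 1/(T + 1) = 9 + 1/(1 + T))
X(o) = 35/4 + 2*o² (X(o) = (o² + o*o) + (10 + 9*(-5))/(1 - 5) = (o² + o²) + (10 - 45)/(-4) = 2*o² - ¼*(-35) = 2*o² + 35/4 = 35/4 + 2*o²)
(X(4)*(-4 + 5*(-2 - 1*6)))*y = ((35/4 + 2*4²)*(-4 + 5*(-2 - 1*6)))*33 = ((35/4 + 2*16)*(-4 + 5*(-2 - 6)))*33 = ((35/4 + 32)*(-4 + 5*(-8)))*33 = (163*(-4 - 40)/4)*33 = ((163/4)*(-44))*33 = -1793*33 = -59169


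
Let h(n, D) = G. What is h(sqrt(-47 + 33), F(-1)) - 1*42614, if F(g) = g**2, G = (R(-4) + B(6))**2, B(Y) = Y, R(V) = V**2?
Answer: -42130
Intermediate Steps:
G = 484 (G = ((-4)**2 + 6)**2 = (16 + 6)**2 = 22**2 = 484)
h(n, D) = 484
h(sqrt(-47 + 33), F(-1)) - 1*42614 = 484 - 1*42614 = 484 - 42614 = -42130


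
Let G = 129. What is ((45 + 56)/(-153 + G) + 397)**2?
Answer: 88868329/576 ≈ 1.5429e+5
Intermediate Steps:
((45 + 56)/(-153 + G) + 397)**2 = ((45 + 56)/(-153 + 129) + 397)**2 = (101/(-24) + 397)**2 = (101*(-1/24) + 397)**2 = (-101/24 + 397)**2 = (9427/24)**2 = 88868329/576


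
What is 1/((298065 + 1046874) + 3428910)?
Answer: 1/4773849 ≈ 2.0947e-7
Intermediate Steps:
1/((298065 + 1046874) + 3428910) = 1/(1344939 + 3428910) = 1/4773849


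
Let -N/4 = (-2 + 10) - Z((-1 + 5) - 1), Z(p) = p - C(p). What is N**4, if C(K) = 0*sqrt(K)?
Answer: 160000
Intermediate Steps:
C(K) = 0
Z(p) = p (Z(p) = p - 1*0 = p + 0 = p)
N = -20 (N = -4*((-2 + 10) - ((-1 + 5) - 1)) = -4*(8 - (4 - 1)) = -4*(8 - 1*3) = -4*(8 - 3) = -4*5 = -20)
N**4 = (-20)**4 = 160000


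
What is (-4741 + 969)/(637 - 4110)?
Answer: 164/151 ≈ 1.0861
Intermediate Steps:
(-4741 + 969)/(637 - 4110) = -3772/(-3473) = -3772*(-1/3473) = 164/151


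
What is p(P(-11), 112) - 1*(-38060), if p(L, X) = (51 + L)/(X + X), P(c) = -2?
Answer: 1217927/32 ≈ 38060.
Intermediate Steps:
p(L, X) = (51 + L)/(2*X) (p(L, X) = (51 + L)/((2*X)) = (51 + L)*(1/(2*X)) = (51 + L)/(2*X))
p(P(-11), 112) - 1*(-38060) = (1/2)*(51 - 2)/112 - 1*(-38060) = (1/2)*(1/112)*49 + 38060 = 7/32 + 38060 = 1217927/32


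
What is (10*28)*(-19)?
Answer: -5320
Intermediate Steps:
(10*28)*(-19) = 280*(-19) = -5320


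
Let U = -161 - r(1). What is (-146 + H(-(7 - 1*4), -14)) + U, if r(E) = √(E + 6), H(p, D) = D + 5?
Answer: -316 - √7 ≈ -318.65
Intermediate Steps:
H(p, D) = 5 + D
r(E) = √(6 + E)
U = -161 - √7 (U = -161 - √(6 + 1) = -161 - √7 ≈ -163.65)
(-146 + H(-(7 - 1*4), -14)) + U = (-146 + (5 - 14)) + (-161 - √7) = (-146 - 9) + (-161 - √7) = -155 + (-161 - √7) = -316 - √7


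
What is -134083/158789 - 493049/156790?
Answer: -99313631231/24896527310 ≈ -3.9891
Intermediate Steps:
-134083/158789 - 493049/156790 = -99313631231/24896527310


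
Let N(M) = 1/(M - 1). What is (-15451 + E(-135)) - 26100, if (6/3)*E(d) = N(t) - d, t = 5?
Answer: -331867/8 ≈ -41483.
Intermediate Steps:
N(M) = 1/(-1 + M)
E(d) = ⅛ - d/2 (E(d) = (1/(-1 + 5) - d)/2 = (1/4 - d)/2 = (¼ - d)/2 = ⅛ - d/2)
(-15451 + E(-135)) - 26100 = (-15451 + (⅛ - ½*(-135))) - 26100 = (-15451 + (⅛ + 135/2)) - 26100 = (-15451 + 541/8) - 26100 = -123067/8 - 26100 = -331867/8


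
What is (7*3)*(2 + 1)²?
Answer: 189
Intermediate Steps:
(7*3)*(2 + 1)² = 21*3² = 21*9 = 189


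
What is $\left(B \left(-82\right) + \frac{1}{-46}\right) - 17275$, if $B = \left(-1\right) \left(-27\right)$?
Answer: $- \frac{896495}{46} \approx -19489.0$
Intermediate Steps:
$B = 27$
$\left(B \left(-82\right) + \frac{1}{-46}\right) - 17275 = \left(27 \left(-82\right) + \frac{1}{-46}\right) - 17275 = \left(-2214 - \frac{1}{46}\right) - 17275 = - \frac{101845}{46} - 17275 = - \frac{896495}{46}$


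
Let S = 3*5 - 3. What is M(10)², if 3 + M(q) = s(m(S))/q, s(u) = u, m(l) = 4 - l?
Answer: 361/25 ≈ 14.440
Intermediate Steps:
S = 12 (S = 15 - 3 = 12)
M(q) = -3 - 8/q (M(q) = -3 + (4 - 1*12)/q = -3 + (4 - 12)/q = -3 - 8/q)
M(10)² = (-3 - 8/10)² = (-3 - 8*⅒)² = (-3 - ⅘)² = (-19/5)² = 361/25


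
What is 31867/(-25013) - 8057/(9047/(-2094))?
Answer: 421714976905/226292611 ≈ 1863.6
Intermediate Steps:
31867/(-25013) - 8057/(9047/(-2094)) = 31867*(-1/25013) - 8057/(9047*(-1/2094)) = -31867/25013 - 8057/(-9047/2094) = -31867/25013 - 8057*(-2094/9047) = -31867/25013 + 16871358/9047 = 421714976905/226292611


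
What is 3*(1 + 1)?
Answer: 6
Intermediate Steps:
3*(1 + 1) = 3*2 = 6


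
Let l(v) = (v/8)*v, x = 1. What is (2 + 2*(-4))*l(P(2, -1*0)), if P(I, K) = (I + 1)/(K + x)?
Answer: -27/4 ≈ -6.7500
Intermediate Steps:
P(I, K) = (1 + I)/(1 + K) (P(I, K) = (I + 1)/(K + 1) = (1 + I)/(1 + K))
l(v) = v²/8 (l(v) = (v*(⅛))*v = (v/8)*v = v²/8)
(2 + 2*(-4))*l(P(2, -1*0)) = (2 + 2*(-4))*(((1 + 2)/(1 - 1*0))²/8) = (2 - 8)*((3/(1 + 0))²/8) = -3*(3/1)²/4 = -3*(1*3)²/4 = -3*3²/4 = -3*9/4 = -6*9/8 = -27/4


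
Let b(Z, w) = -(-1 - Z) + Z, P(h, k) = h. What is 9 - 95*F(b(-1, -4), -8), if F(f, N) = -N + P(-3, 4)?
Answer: -466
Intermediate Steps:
b(Z, w) = 1 + 2*Z (b(Z, w) = (1 + Z) + Z = 1 + 2*Z)
F(f, N) = -3 - N (F(f, N) = -N - 3 = -3 - N)
9 - 95*F(b(-1, -4), -8) = 9 - 95*(-3 - 1*(-8)) = 9 - 95*(-3 + 8) = 9 - 95*5 = 9 - 475 = -466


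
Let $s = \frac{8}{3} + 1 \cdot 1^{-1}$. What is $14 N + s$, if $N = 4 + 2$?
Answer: $\frac{263}{3} \approx 87.667$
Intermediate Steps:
$N = 6$
$s = \frac{11}{3}$ ($s = 8 \cdot \frac{1}{3} + 1 \cdot 1 = \frac{8}{3} + 1 = \frac{11}{3} \approx 3.6667$)
$14 N + s = 14 \cdot 6 + \frac{11}{3} = 84 + \frac{11}{3} = \frac{263}{3}$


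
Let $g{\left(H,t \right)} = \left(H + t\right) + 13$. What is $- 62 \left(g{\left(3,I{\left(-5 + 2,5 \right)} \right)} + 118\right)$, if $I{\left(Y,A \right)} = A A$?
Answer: $-9858$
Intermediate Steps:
$I{\left(Y,A \right)} = A^{2}$
$g{\left(H,t \right)} = 13 + H + t$
$- 62 \left(g{\left(3,I{\left(-5 + 2,5 \right)} \right)} + 118\right) = - 62 \left(\left(13 + 3 + 5^{2}\right) + 118\right) = - 62 \left(\left(13 + 3 + 25\right) + 118\right) = - 62 \left(41 + 118\right) = \left(-62\right) 159 = -9858$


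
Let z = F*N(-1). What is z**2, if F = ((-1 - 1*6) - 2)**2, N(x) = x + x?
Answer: 26244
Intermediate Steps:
N(x) = 2*x
F = 81 (F = ((-1 - 6) - 2)**2 = (-7 - 2)**2 = (-9)**2 = 81)
z = -162 (z = 81*(2*(-1)) = 81*(-2) = -162)
z**2 = (-162)**2 = 26244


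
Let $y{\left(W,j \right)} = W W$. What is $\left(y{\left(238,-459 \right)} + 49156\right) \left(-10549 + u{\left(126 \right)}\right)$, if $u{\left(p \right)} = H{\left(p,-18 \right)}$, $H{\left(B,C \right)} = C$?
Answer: $-1117988600$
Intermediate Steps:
$y{\left(W,j \right)} = W^{2}$
$u{\left(p \right)} = -18$
$\left(y{\left(238,-459 \right)} + 49156\right) \left(-10549 + u{\left(126 \right)}\right) = \left(238^{2} + 49156\right) \left(-10549 - 18\right) = \left(56644 + 49156\right) \left(-10567\right) = 105800 \left(-10567\right) = -1117988600$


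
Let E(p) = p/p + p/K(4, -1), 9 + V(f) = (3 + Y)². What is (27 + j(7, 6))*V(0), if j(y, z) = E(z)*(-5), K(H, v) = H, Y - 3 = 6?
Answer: 3915/2 ≈ 1957.5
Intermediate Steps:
Y = 9 (Y = 3 + 6 = 9)
V(f) = 135 (V(f) = -9 + (3 + 9)² = -9 + 12² = -9 + 144 = 135)
E(p) = 1 + p/4 (E(p) = p/p + p/4 = 1 + p*(¼) = 1 + p/4)
j(y, z) = -5 - 5*z/4 (j(y, z) = (1 + z/4)*(-5) = -5 - 5*z/4)
(27 + j(7, 6))*V(0) = (27 + (-5 - 5/4*6))*135 = (27 + (-5 - 15/2))*135 = (27 - 25/2)*135 = (29/2)*135 = 3915/2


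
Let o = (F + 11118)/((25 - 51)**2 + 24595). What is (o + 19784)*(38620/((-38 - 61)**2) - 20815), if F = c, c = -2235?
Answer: -101978549201460665/247681071 ≈ -4.1173e+8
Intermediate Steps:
F = -2235
o = 8883/25271 (o = (-2235 + 11118)/((25 - 51)**2 + 24595) = 8883/((-26)**2 + 24595) = 8883/(676 + 24595) = 8883/25271 ≈ 0.35151)
(o + 19784)*(38620/((-38 - 61)**2) - 20815) = (8883/25271 + 19784)*(38620/((-38 - 61)**2) - 20815) = 499970347*(38620/((-99)**2) - 20815)/25271 = 499970347*(38620/9801 - 20815)/25271 = (499970347/25271)*(-203969195/9801) = -101978549201460665/247681071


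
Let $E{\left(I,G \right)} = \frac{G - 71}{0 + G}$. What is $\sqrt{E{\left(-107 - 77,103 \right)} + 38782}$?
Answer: $\frac{21 \sqrt{932974}}{103} \approx 196.93$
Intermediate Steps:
$E{\left(I,G \right)} = \frac{-71 + G}{G}$
$\sqrt{E{\left(-107 - 77,103 \right)} + 38782} = \sqrt{\frac{-71 + 103}{103} + 38782} = \sqrt{\frac{1}{103} \cdot 32 + 38782} = \sqrt{\frac{32}{103} + 38782} = \sqrt{\frac{3994578}{103}} = \frac{21 \sqrt{932974}}{103}$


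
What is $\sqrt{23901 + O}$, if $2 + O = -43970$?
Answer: $i \sqrt{20071} \approx 141.67 i$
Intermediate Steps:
$O = -43972$ ($O = -2 - 43970 = -43972$)
$\sqrt{23901 + O} = \sqrt{23901 - 43972} = \sqrt{-20071} = i \sqrt{20071}$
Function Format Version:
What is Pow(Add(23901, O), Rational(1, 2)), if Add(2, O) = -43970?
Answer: Mul(I, Pow(20071, Rational(1, 2))) ≈ Mul(141.67, I)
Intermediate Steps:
O = -43972 (O = Add(-2, -43970) = -43972)
Pow(Add(23901, O), Rational(1, 2)) = Pow(Add(23901, -43972), Rational(1, 2)) = Pow(-20071, Rational(1, 2)) = Mul(I, Pow(20071, Rational(1, 2)))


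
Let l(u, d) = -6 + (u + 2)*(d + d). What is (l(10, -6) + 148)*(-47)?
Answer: 94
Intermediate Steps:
l(u, d) = -6 + 2*d*(2 + u) (l(u, d) = -6 + (2 + u)*(2*d) = -6 + 2*d*(2 + u))
(l(10, -6) + 148)*(-47) = ((-6 + 4*(-6) + 2*(-6)*10) + 148)*(-47) = ((-6 - 24 - 120) + 148)*(-47) = (-150 + 148)*(-47) = -2*(-47) = 94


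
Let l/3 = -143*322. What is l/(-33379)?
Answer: 138138/33379 ≈ 4.1385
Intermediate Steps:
l = -138138 (l = 3*(-143*322) = 3*(-46046) = -138138)
l/(-33379) = -138138/(-33379) = -138138*(-1/33379) = 138138/33379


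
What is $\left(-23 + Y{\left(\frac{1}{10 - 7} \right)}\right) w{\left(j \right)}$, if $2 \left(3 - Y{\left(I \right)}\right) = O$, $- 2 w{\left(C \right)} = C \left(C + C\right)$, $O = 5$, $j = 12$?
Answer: $3240$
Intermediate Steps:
$w{\left(C \right)} = - C^{2}$ ($w{\left(C \right)} = - \frac{C \left(C + C\right)}{2} = - \frac{C 2 C}{2} = - \frac{2 C^{2}}{2} = - C^{2}$)
$Y{\left(I \right)} = \frac{1}{2}$ ($Y{\left(I \right)} = 3 - \frac{5}{2} = \frac{1}{2}$)
$\left(-23 + Y{\left(\frac{1}{10 - 7} \right)}\right) w{\left(j \right)} = \left(-23 + \frac{1}{2}\right) \left(- 12^{2}\right) = - \frac{45 \left(\left(-1\right) 144\right)}{2} = \left(- \frac{45}{2}\right) \left(-144\right) = 3240$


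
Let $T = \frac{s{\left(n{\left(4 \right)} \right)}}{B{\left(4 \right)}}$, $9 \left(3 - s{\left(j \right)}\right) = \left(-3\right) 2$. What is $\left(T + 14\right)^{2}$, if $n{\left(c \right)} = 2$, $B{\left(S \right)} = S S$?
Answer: $\frac{466489}{2304} \approx 202.47$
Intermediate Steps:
$B{\left(S \right)} = S^{2}$
$s{\left(j \right)} = \frac{11}{3}$ ($s{\left(j \right)} = 3 - \frac{\left(-3\right) 2}{9} = 3 - - \frac{2}{3} = 3 + \frac{2}{3} = \frac{11}{3}$)
$T = \frac{11}{48}$ ($T = \frac{11}{3 \cdot 4^{2}} = \frac{11}{3 \cdot 16} = \frac{11}{3} \cdot \frac{1}{16} = \frac{11}{48} \approx 0.22917$)
$\left(T + 14\right)^{2} = \left(\frac{11}{48} + 14\right)^{2} = \left(\frac{683}{48}\right)^{2} = \frac{466489}{2304}$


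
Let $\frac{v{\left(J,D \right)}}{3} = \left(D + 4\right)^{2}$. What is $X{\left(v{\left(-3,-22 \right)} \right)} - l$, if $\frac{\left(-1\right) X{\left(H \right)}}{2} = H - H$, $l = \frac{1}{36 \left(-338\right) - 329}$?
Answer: $\frac{1}{12497} \approx 8.0019 \cdot 10^{-5}$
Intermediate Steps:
$v{\left(J,D \right)} = 3 \left(4 + D\right)^{2}$ ($v{\left(J,D \right)} = 3 \left(D + 4\right)^{2} = 3 \left(4 + D\right)^{2}$)
$l = - \frac{1}{12497}$ ($l = \frac{1}{-12168 - 329} = \frac{1}{-12497} = - \frac{1}{12497} \approx -8.0019 \cdot 10^{-5}$)
$X{\left(H \right)} = 0$ ($X{\left(H \right)} = - 2 \left(H - H\right) = \left(-2\right) 0 = 0$)
$X{\left(v{\left(-3,-22 \right)} \right)} - l = 0 - - \frac{1}{12497} = 0 + \frac{1}{12497} = \frac{1}{12497}$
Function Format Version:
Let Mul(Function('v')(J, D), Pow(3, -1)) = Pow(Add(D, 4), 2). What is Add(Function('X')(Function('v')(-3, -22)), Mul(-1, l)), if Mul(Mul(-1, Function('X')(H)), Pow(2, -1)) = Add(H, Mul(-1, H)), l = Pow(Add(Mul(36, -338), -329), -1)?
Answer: Rational(1, 12497) ≈ 8.0019e-5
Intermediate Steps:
Function('v')(J, D) = Mul(3, Pow(Add(4, D), 2)) (Function('v')(J, D) = Mul(3, Pow(Add(D, 4), 2)) = Mul(3, Pow(Add(4, D), 2)))
l = Rational(-1, 12497) (l = Pow(Add(-12168, -329), -1) = Pow(-12497, -1) = Rational(-1, 12497) ≈ -8.0019e-5)
Function('X')(H) = 0 (Function('X')(H) = Mul(-2, Add(H, Mul(-1, H))) = Mul(-2, 0) = 0)
Add(Function('X')(Function('v')(-3, -22)), Mul(-1, l)) = Add(0, Mul(-1, Rational(-1, 12497))) = Add(0, Rational(1, 12497)) = Rational(1, 12497)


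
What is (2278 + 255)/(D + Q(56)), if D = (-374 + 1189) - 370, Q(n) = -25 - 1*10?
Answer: 2533/410 ≈ 6.1780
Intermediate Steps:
Q(n) = -35 (Q(n) = -25 - 10 = -35)
D = 445 (D = 815 - 370 = 445)
(2278 + 255)/(D + Q(56)) = (2278 + 255)/(445 - 35) = 2533/410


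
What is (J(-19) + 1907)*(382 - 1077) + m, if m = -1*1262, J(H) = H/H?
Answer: -1327322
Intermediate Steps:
J(H) = 1
m = -1262
(J(-19) + 1907)*(382 - 1077) + m = (1 + 1907)*(382 - 1077) - 1262 = 1908*(-695) - 1262 = -1326060 - 1262 = -1327322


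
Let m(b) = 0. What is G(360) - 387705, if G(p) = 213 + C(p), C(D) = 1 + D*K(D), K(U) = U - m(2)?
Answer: -257891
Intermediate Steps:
K(U) = U (K(U) = U - 1*0 = U + 0 = U)
C(D) = 1 + D² (C(D) = 1 + D*D = 1 + D²)
G(p) = 214 + p² (G(p) = 213 + (1 + p²) = 214 + p²)
G(360) - 387705 = (214 + 360²) - 387705 = (214 + 129600) - 387705 = 129814 - 387705 = -257891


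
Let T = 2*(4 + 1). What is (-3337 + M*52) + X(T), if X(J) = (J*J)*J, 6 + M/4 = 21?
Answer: 783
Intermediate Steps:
M = 60 (M = -24 + 4*21 = -24 + 84 = 60)
T = 10 (T = 2*5 = 10)
X(J) = J**3 (X(J) = J**2*J = J**3)
(-3337 + M*52) + X(T) = (-3337 + 60*52) + 10**3 = (-3337 + 3120) + 1000 = -217 + 1000 = 783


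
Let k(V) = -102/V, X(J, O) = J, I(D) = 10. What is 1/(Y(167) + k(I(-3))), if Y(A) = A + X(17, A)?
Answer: 5/869 ≈ 0.0057537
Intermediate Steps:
Y(A) = 17 + A (Y(A) = A + 17 = 17 + A)
1/(Y(167) + k(I(-3))) = 1/((17 + 167) - 102/10) = 1/(184 - 102*⅒) = 1/(184 - 51/5) = 1/(869/5) = 5/869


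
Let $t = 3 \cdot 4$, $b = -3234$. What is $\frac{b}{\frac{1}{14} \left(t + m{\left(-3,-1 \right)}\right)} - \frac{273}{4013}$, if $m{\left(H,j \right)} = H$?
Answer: $- \frac{60565015}{12039} \approx -5030.7$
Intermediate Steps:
$t = 12$
$\frac{b}{\frac{1}{14} \left(t + m{\left(-3,-1 \right)}\right)} - \frac{273}{4013} = - \frac{3234}{\frac{1}{14} \left(12 - 3\right)} - \frac{273}{4013} = - \frac{3234}{\frac{1}{14} \cdot 9} - \frac{273}{4013} = - \frac{3234}{\frac{9}{14}} - \frac{273}{4013} = \left(-3234\right) \frac{14}{9} - \frac{273}{4013} = - \frac{15092}{3} - \frac{273}{4013} = - \frac{60565015}{12039}$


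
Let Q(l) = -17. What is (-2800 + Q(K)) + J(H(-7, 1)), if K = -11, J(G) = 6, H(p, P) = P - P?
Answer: -2811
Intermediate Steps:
H(p, P) = 0
(-2800 + Q(K)) + J(H(-7, 1)) = (-2800 - 17) + 6 = -2817 + 6 = -2811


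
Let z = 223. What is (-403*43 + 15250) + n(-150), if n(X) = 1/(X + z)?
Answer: -151766/73 ≈ -2079.0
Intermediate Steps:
n(X) = 1/(223 + X) (n(X) = 1/(X + 223) = 1/(223 + X))
(-403*43 + 15250) + n(-150) = (-403*43 + 15250) + 1/(223 - 150) = (-17329 + 15250) + 1/73 = -2079 + 1/73 = -151766/73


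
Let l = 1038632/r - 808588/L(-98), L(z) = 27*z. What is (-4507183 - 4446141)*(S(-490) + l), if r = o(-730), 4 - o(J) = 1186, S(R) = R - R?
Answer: 1337379834083912/260631 ≈ 5.1313e+9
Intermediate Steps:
S(R) = 0
o(J) = -1182 (o(J) = 4 - 1*1186 = 4 - 1186 = -1182)
r = -1182
l = -149372438/260631 (l = 1038632/(-1182) - 808588/(27*(-98)) = 1038632*(-1/1182) - 808588/(-2646) = -519316/591 - 808588*(-1/2646) = -519316/591 + 404294/1323 = -149372438/260631 ≈ -573.12)
(-4507183 - 4446141)*(S(-490) + l) = (-4507183 - 4446141)*(0 - 149372438/260631) = -8953324*(-149372438/260631) = 1337379834083912/260631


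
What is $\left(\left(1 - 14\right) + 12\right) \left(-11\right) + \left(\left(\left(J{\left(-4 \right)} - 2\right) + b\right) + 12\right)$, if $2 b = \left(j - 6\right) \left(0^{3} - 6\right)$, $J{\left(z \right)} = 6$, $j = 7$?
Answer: $24$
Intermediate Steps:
$b = -3$ ($b = \frac{\left(7 - 6\right) \left(0^{3} - 6\right)}{2} = \frac{1 \left(0 - 6\right)}{2} = \frac{1 \left(-6\right)}{2} = \frac{1}{2} \left(-6\right) = -3$)
$\left(\left(1 - 14\right) + 12\right) \left(-11\right) + \left(\left(\left(J{\left(-4 \right)} - 2\right) + b\right) + 12\right) = \left(\left(1 - 14\right) + 12\right) \left(-11\right) + \left(\left(\left(6 - 2\right) - 3\right) + 12\right) = \left(-13 + 12\right) \left(-11\right) + \left(\left(4 - 3\right) + 12\right) = \left(-1\right) \left(-11\right) + \left(1 + 12\right) = 11 + 13 = 24$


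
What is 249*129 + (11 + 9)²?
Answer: 32521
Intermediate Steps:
249*129 + (11 + 9)² = 32121 + 20² = 32121 + 400 = 32521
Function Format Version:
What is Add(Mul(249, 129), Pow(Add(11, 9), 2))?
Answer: 32521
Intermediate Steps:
Add(Mul(249, 129), Pow(Add(11, 9), 2)) = Add(32121, Pow(20, 2)) = Add(32121, 400) = 32521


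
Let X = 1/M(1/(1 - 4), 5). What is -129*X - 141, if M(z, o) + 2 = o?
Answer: -184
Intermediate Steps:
M(z, o) = -2 + o
X = ⅓ (X = 1/(-2 + 5) = 1/3 = ⅓ ≈ 0.33333)
-129*X - 141 = -129*⅓ - 141 = -43 - 141 = -184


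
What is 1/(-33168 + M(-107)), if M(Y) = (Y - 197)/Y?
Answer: -107/3548672 ≈ -3.0152e-5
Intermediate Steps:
M(Y) = (-197 + Y)/Y
1/(-33168 + M(-107)) = 1/(-33168 + (-197 - 107)/(-107)) = 1/(-33168 - 1/107*(-304)) = 1/(-33168 + 304/107) = 1/(-3548672/107) = -107/3548672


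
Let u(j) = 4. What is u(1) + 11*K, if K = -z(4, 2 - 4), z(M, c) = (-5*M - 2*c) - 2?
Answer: 202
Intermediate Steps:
z(M, c) = -2 - 5*M - 2*c
K = 18 (K = -(-2 - 5*4 - 2*(2 - 4)) = -(-2 - 20 - 2*(-2)) = -(-2 - 20 + 4) = -1*(-18) = 18)
u(1) + 11*K = 4 + 11*18 = 4 + 198 = 202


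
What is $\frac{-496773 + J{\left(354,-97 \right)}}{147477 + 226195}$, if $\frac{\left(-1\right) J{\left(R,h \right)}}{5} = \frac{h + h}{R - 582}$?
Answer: $- \frac{56632607}{42598608} \approx -1.3294$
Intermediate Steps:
$J{\left(R,h \right)} = - \frac{10 h}{-582 + R}$ ($J{\left(R,h \right)} = - 5 \frac{h + h}{R - 582} = - 5 \frac{2 h}{-582 + R} = - \frac{10 h}{-582 + R}$)
$\frac{-496773 + J{\left(354,-97 \right)}}{147477 + 226195} = \frac{-496773 - - \frac{970}{-582 + 354}}{147477 + 226195} = \frac{-496773 - - \frac{970}{-228}}{373672} = \left(-496773 - \left(-970\right) \left(- \frac{1}{228}\right)\right) \frac{1}{373672} = \left(-496773 - \frac{485}{114}\right) \frac{1}{373672} = \left(- \frac{56632607}{114}\right) \frac{1}{373672} = - \frac{56632607}{42598608}$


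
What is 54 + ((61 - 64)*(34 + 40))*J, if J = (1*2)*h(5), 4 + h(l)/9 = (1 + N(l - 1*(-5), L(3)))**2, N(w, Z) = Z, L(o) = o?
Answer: -47898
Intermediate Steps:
h(l) = 108 (h(l) = -36 + 9*(1 + 3)**2 = -36 + 9*4**2 = -36 + 9*16 = -36 + 144 = 108)
J = 216 (J = (1*2)*108 = 2*108 = 216)
54 + ((61 - 64)*(34 + 40))*J = 54 + ((61 - 64)*(34 + 40))*216 = 54 - 3*74*216 = 54 - 222*216 = 54 - 47952 = -47898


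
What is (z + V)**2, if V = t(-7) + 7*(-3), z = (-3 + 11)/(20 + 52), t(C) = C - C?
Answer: 35344/81 ≈ 436.35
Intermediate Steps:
t(C) = 0
z = 1/9 (z = 8/72 = 8*(1/72) = 1/9 ≈ 0.11111)
V = -21 (V = 0 + 7*(-3) = 0 - 21 = -21)
(z + V)**2 = (1/9 - 21)**2 = (-188/9)**2 = 35344/81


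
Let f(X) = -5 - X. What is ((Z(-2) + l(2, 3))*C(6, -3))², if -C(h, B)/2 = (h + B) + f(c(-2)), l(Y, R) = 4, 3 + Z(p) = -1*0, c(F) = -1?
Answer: 4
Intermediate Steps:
Z(p) = -3 (Z(p) = -3 - 1*0 = -3 + 0 = -3)
C(h, B) = 8 - 2*B - 2*h (C(h, B) = -2*((h + B) + (-5 - 1*(-1))) = -2*((B + h) + (-5 + 1)) = -2*((B + h) - 4) = -2*(-4 + B + h) = 8 - 2*B - 2*h)
((Z(-2) + l(2, 3))*C(6, -3))² = ((-3 + 4)*(8 - 2*(-3) - 2*6))² = (1*(8 + 6 - 12))² = (1*2)² = 2² = 4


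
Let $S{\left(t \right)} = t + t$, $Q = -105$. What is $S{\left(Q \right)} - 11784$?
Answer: $-11994$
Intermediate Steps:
$S{\left(t \right)} = 2 t$
$S{\left(Q \right)} - 11784 = 2 \left(-105\right) - 11784 = -210 - 11784 = -11994$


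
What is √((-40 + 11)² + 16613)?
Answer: √17454 ≈ 132.11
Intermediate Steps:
√((-40 + 11)² + 16613) = √((-29)² + 16613) = √(841 + 16613) = √17454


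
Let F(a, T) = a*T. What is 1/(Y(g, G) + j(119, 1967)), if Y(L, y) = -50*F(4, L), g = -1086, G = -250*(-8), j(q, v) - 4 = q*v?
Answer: 1/451277 ≈ 2.2159e-6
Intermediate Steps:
F(a, T) = T*a
j(q, v) = 4 + q*v
G = 2000
Y(L, y) = -200*L (Y(L, y) = -50*L*4 = -200*L)
1/(Y(g, G) + j(119, 1967)) = 1/(-200*(-1086) + (4 + 119*1967)) = 1/(217200 + (4 + 234073)) = 1/(217200 + 234077) = 1/451277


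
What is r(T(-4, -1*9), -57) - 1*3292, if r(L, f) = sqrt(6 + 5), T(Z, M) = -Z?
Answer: -3292 + sqrt(11) ≈ -3288.7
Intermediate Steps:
r(L, f) = sqrt(11)
r(T(-4, -1*9), -57) - 1*3292 = sqrt(11) - 1*3292 = sqrt(11) - 3292 = -3292 + sqrt(11)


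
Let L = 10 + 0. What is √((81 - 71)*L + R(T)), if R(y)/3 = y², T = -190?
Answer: 20*√271 ≈ 329.24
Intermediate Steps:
L = 10
R(y) = 3*y²
√((81 - 71)*L + R(T)) = √((81 - 71)*10 + 3*(-190)²) = √(10*10 + 3*36100) = √(100 + 108300) = √108400 = 20*√271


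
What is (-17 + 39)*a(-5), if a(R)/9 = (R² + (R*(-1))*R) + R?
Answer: -990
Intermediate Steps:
a(R) = 9*R (a(R) = 9*((R² + (R*(-1))*R) + R) = 9*((R² + (-R)*R) + R) = 9*((R² - R²) + R) = 9*(0 + R) = 9*R)
(-17 + 39)*a(-5) = (-17 + 39)*(9*(-5)) = 22*(-45) = -990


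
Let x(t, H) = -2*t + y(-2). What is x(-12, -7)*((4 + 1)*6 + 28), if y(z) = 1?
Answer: 1450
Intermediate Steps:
x(t, H) = 1 - 2*t (x(t, H) = -2*t + 1 = 1 - 2*t)
x(-12, -7)*((4 + 1)*6 + 28) = (1 - 2*(-12))*((4 + 1)*6 + 28) = (1 + 24)*(5*6 + 28) = 25*(30 + 28) = 25*58 = 1450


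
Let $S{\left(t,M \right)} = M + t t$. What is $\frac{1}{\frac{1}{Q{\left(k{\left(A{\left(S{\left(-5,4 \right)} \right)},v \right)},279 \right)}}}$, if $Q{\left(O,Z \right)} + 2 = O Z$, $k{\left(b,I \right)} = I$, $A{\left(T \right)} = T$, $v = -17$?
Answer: $-4745$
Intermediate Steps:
$S{\left(t,M \right)} = M + t^{2}$
$Q{\left(O,Z \right)} = -2 + O Z$
$\frac{1}{\frac{1}{Q{\left(k{\left(A{\left(S{\left(-5,4 \right)} \right)},v \right)},279 \right)}}} = \frac{1}{\frac{1}{-2 - 4743}} = \frac{1}{\frac{1}{-4745}} = \frac{1}{- \frac{1}{4745}} = -4745$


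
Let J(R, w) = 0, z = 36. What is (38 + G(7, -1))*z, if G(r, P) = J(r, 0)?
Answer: 1368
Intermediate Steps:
G(r, P) = 0
(38 + G(7, -1))*z = (38 + 0)*36 = 38*36 = 1368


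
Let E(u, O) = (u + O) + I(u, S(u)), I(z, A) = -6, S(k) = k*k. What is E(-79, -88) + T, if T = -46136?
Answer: -46309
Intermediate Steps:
S(k) = k²
E(u, O) = -6 + O + u (E(u, O) = (u + O) - 6 = (O + u) - 6 = -6 + O + u)
E(-79, -88) + T = (-6 - 88 - 79) - 46136 = -173 - 46136 = -46309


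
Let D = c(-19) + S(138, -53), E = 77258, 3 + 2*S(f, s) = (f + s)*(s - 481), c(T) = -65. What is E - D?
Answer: 200039/2 ≈ 1.0002e+5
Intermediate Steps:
S(f, s) = -3/2 + (-481 + s)*(f + s)/2 (S(f, s) = -3/2 + ((f + s)*(s - 481))/2 = -3/2 + ((f + s)*(-481 + s))/2 = -3/2 + ((-481 + s)*(f + s))/2 = -3/2 + (-481 + s)*(f + s)/2)
D = -45523/2 (D = -65 + (-3/2 + (½)*(-53)² - 481/2*138 - 481/2*(-53) + (½)*138*(-53)) = -65 + (-3/2 + (½)*2809 - 33189 + 25493/2 - 3657) = -65 + (-3/2 + 2809/2 - 33189 + 25493/2 - 3657) = -65 - 45393/2 = -45523/2 ≈ -22762.)
E - D = 77258 - 1*(-45523/2) = 77258 + 45523/2 = 200039/2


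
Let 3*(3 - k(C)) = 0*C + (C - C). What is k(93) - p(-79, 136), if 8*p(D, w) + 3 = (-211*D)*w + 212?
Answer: -2267169/8 ≈ -2.8340e+5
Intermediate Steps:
p(D, w) = 209/8 - 211*D*w/8 (p(D, w) = -3/8 + ((-211*D)*w + 212)/8 = -3/8 + (-211*D*w + 212)/8 = -3/8 + (212 - 211*D*w)/8 = -3/8 + (53/2 - 211*D*w/8) = 209/8 - 211*D*w/8)
k(C) = 3 (k(C) = 3 - (0*C + (C - C))/3 = 3 - (0 + 0)/3 = 3 - ⅓*0 = 3 + 0 = 3)
k(93) - p(-79, 136) = 3 - (209/8 - 211/8*(-79)*136) = 3 - (209/8 + 283373) = 3 - 1*2267193/8 = 3 - 2267193/8 = -2267169/8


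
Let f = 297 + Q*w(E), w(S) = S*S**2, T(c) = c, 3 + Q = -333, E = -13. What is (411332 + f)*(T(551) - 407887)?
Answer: -468363486856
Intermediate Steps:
Q = -336 (Q = -3 - 333 = -336)
w(S) = S**3
f = 738489 (f = 297 - 336*(-13)**3 = 297 - 336*(-2197) = 297 + 738192 = 738489)
(411332 + f)*(T(551) - 407887) = (411332 + 738489)*(551 - 407887) = 1149821*(-407336) = -468363486856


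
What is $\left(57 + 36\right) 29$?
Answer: $2697$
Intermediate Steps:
$\left(57 + 36\right) 29 = 93 \cdot 29 = 2697$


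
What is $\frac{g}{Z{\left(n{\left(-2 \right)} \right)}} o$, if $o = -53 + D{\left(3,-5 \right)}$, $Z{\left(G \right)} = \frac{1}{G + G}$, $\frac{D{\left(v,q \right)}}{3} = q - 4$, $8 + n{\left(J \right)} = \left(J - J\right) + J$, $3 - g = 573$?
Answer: $-912000$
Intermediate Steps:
$g = -570$ ($g = 3 - 573 = -570$)
$n{\left(J \right)} = -8 + J$ ($n{\left(J \right)} = -8 + \left(\left(J - J\right) + J\right) = -8 + \left(0 + J\right) = -8 + J$)
$D{\left(v,q \right)} = -12 + 3 q$ ($D{\left(v,q \right)} = 3 \left(q - 4\right) = 3 \left(-4 + q\right) = -12 + 3 q$)
$Z{\left(G \right)} = \frac{1}{2 G}$
$o = -80$ ($o = -53 + \left(-12 + 3 \left(-5\right)\right) = -53 - 27 = -80$)
$\frac{g}{Z{\left(n{\left(-2 \right)} \right)}} o = - \frac{570}{\frac{1}{2} \frac{1}{-8 - 2}} \left(-80\right) = - \frac{570}{\frac{1}{2} \frac{1}{-10}} \left(-80\right) = - \frac{570}{\frac{1}{2} \left(- \frac{1}{10}\right)} \left(-80\right) = - \frac{570}{- \frac{1}{20}} \left(-80\right) = \left(-570\right) \left(-20\right) \left(-80\right) = 11400 \left(-80\right) = -912000$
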